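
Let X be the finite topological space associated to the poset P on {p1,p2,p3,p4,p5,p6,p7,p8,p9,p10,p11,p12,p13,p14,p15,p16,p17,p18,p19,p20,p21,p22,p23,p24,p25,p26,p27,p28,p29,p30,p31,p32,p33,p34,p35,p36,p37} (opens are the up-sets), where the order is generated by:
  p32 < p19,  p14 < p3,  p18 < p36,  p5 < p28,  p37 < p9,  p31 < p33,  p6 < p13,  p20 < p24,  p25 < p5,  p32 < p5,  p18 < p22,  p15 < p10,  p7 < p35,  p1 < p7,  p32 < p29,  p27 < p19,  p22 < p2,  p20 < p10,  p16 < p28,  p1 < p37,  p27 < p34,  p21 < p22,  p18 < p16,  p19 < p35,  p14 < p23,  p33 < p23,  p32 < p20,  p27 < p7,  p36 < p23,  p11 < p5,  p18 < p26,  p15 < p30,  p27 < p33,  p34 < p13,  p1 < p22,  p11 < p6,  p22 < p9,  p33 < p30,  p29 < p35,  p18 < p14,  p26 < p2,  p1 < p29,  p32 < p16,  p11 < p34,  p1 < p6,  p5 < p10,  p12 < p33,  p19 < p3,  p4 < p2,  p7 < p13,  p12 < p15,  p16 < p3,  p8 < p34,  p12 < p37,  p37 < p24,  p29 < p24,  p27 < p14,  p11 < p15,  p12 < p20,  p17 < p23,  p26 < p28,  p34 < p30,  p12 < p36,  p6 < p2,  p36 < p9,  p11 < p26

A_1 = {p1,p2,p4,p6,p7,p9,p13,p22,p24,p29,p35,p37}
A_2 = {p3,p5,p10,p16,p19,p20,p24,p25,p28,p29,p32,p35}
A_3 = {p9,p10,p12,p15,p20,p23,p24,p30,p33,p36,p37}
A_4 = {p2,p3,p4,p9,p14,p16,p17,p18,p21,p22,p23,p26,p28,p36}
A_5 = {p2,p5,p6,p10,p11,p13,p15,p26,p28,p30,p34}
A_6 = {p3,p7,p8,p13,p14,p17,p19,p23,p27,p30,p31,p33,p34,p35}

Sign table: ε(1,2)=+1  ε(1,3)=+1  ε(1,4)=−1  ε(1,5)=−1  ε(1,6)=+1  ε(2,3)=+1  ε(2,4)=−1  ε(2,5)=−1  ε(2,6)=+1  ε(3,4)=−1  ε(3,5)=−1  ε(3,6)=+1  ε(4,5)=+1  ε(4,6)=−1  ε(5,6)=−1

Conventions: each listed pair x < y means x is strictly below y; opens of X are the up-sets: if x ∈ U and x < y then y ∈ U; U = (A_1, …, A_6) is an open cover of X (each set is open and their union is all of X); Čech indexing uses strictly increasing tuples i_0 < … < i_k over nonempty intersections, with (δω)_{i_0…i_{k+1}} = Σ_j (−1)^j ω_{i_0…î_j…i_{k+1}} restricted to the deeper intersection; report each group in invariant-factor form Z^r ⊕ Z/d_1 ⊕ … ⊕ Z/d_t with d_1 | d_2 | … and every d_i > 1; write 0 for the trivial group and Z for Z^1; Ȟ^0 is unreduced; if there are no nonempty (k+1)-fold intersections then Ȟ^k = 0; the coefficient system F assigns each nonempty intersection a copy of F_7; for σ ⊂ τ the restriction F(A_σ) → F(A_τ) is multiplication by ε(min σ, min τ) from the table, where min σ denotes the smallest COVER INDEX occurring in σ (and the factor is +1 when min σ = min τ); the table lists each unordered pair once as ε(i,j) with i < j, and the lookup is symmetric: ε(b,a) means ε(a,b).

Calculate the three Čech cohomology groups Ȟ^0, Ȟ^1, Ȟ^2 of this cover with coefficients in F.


Ȟ^0(U;F) ≅ Z/7, Ȟ^1(U;F) ≅ 0 and Ȟ^2(U;F) ≅ 0

nonempty overlaps:
  A12={p24,p29,p35} A13={p9,p24,p37} A14={p2,p4,p9,p22} A15={p2,p6,p13} A16={p7,p13,p35} A23={p10,p20,p24} A24={p3,p16,p28} A25={p5,p10,p28} A26={p3,p19,p35} A34={p9,p23,p36} A35={p10,p15,p30} A36={p23,p30,p33} A45={p2,p26,p28} A46={p3,p14,p17,p23} A56={p13,p30,p34}
  A123={p24} A126={p35} A134={p9} A145={p2} A156={p13} A235={p10} A245={p28} A246={p3} A346={p23} A356={p30}
C dims 6,15,10; δ0: rk_F7 5; δ1: rk_F7 10
degree 0: 6−5−0 = 1 → Ȟ^0 ≅ Z/7
degree 1: 15−10−5 = 0 → Ȟ^1 ≅ 0
degree 2: 10−0−10 = 0 → Ȟ^2 ≅ 0


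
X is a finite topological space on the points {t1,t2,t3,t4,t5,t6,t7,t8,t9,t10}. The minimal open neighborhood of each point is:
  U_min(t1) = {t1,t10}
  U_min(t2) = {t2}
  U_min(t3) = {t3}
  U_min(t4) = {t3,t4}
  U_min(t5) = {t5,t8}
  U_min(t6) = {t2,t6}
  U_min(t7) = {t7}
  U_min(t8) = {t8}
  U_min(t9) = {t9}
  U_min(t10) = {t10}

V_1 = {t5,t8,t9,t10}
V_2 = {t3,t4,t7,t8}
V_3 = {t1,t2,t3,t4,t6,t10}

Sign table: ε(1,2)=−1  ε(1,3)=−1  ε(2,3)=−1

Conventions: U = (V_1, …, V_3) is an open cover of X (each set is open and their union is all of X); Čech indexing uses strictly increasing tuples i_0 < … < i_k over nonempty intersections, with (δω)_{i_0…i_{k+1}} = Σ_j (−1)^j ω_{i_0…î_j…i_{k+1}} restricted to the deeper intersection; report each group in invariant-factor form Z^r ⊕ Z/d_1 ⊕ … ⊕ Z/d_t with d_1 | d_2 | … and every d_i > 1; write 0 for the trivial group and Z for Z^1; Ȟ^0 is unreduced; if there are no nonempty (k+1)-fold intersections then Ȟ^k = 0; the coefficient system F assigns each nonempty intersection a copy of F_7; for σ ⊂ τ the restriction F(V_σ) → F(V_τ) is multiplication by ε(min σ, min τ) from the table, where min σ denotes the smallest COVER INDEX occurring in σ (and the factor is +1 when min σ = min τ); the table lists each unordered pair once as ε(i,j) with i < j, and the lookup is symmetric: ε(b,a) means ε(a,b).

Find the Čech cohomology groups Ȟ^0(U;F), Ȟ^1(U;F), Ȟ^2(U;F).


intersection data:
  V12={t8} V13={t10} V23={t3,t4}
C dims 3,3; δ0: rk_F7 3
Ȟ^0 = (3 − 3) − 0 = 0, so Ȟ^0 ≅ 0
Ȟ^1 = (3 − 0) − 3 = 0, so Ȟ^1 ≅ 0
Ȟ^2 = (0 − 0) − 0 = 0, so Ȟ^2 ≅ 0

Ȟ^0 = 0,  Ȟ^1 = 0,  Ȟ^2 = 0


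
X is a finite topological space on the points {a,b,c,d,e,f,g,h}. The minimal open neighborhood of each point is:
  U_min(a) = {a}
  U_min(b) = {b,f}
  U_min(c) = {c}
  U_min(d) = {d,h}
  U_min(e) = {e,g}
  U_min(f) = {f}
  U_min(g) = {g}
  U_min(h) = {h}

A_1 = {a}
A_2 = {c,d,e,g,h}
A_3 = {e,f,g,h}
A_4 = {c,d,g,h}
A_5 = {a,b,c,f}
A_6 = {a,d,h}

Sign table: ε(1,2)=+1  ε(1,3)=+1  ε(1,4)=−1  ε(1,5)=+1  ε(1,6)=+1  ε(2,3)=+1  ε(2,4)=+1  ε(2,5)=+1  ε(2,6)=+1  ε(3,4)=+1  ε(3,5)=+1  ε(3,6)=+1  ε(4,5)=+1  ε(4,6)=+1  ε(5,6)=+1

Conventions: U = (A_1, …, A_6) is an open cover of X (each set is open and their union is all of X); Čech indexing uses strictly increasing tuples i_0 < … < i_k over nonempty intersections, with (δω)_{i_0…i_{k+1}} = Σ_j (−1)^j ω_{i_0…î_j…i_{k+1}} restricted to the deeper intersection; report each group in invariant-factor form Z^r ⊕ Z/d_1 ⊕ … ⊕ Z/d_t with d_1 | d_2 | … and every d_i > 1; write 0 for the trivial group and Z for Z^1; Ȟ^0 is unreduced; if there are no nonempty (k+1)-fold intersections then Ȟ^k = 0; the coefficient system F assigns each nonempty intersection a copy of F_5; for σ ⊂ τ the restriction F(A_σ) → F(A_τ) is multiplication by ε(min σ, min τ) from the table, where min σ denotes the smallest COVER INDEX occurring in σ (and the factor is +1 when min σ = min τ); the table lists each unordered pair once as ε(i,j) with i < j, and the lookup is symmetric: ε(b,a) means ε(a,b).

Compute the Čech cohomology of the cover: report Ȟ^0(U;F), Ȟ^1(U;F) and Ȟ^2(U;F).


intersection data:
  A15={a} A16={a} A23={e,g,h} A24={c,d,g,h} A25={c} A26={d,h} A34={g,h} A35={f} A36={h} A45={c} A46={d,h} A56={a}
  A156={a} A234={g,h} A236={h} A245={c} A246={d,h} A346={h}
  A2346={h}
C dims 6,12,6,1; δ0: rk_F5 5; δ1: rk_F5 5; δ2: rk_F5 1
Ȟ^0 = (6 − 5) − 0 = 1, so Ȟ^0 ≅ Z/5
Ȟ^1 = (12 − 5) − 5 = 2, so Ȟ^1 ≅ Z/5 ⊕ Z/5
Ȟ^2 = (6 − 1) − 5 = 0, so Ȟ^2 ≅ 0

Ȟ^0 = Z/5; Ȟ^1 = Z/5 ⊕ Z/5; Ȟ^2 = 0


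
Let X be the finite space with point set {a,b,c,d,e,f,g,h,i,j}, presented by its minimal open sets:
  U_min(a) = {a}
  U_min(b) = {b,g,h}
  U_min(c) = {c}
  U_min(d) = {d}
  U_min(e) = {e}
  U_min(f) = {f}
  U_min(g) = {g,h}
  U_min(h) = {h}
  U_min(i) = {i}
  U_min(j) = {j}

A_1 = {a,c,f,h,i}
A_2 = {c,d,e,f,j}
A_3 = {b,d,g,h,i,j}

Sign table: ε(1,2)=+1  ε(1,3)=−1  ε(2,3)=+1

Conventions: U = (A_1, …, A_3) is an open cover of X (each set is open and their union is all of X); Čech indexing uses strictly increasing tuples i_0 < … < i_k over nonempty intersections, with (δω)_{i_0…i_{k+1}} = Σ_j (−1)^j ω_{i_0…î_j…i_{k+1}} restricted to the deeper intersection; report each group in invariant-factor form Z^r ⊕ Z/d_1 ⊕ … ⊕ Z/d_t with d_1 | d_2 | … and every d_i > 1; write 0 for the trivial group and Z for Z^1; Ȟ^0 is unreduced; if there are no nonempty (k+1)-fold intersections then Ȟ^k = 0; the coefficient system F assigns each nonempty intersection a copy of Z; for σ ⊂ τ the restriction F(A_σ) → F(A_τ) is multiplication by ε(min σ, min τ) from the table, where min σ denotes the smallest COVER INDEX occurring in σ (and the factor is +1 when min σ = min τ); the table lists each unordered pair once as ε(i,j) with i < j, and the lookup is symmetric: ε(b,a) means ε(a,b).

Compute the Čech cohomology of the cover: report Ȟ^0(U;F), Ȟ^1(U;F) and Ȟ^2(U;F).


cover nerve:
  A12={c,f} A13={h,i} A23={d,j}
C dims 3,3; δ0: rk 3, SNF 1^2·2
Ȟ^0: (3−3)−0=0 ⇒ 0
Ȟ^1: (3−0)−3=0 plus torsion [2] ⇒ Z/2
Ȟ^2: (0−0)−0=0 ⇒ 0

Ȟ^0(U;F) ≅ 0, Ȟ^1(U;F) ≅ Z/2, Ȟ^2(U;F) ≅ 0


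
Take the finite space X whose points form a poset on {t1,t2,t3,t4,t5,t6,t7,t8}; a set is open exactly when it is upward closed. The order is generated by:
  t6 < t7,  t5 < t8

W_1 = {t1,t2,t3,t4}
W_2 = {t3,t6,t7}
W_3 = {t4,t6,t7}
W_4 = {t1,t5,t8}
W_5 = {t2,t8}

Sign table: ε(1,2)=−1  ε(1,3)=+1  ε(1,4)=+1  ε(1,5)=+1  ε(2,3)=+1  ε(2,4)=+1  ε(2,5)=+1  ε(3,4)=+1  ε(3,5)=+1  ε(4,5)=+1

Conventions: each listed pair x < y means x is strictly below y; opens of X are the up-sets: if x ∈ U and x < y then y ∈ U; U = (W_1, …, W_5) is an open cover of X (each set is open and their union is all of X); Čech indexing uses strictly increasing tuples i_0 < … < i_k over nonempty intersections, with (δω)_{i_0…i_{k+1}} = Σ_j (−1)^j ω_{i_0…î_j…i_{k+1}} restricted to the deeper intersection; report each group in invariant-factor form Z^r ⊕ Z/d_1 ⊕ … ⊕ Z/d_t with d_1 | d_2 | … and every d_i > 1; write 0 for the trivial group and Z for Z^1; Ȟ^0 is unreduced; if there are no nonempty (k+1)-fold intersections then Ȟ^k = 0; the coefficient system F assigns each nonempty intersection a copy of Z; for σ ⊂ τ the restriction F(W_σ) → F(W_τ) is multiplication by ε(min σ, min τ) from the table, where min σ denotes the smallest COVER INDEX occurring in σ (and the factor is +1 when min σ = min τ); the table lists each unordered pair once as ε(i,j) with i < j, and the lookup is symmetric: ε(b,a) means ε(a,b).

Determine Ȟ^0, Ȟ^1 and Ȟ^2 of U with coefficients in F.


nonempty overlaps:
  W12={t3} W13={t4} W14={t1} W15={t2} W23={t6,t7} W45={t8}
C dims 5,6; δ0: rk 5, SNF 1^4·2
degree 0: 5−5−0 = 0 → Ȟ^0 ≅ 0
degree 1: 6−0−5 = 1 plus torsion [2] → Ȟ^1 ≅ Z ⊕ Z/2
degree 2: 0−0−0 = 0 → Ȟ^2 ≅ 0

Ȟ^0(U;F) ≅ 0, Ȟ^1(U;F) ≅ Z ⊕ Z/2 and Ȟ^2(U;F) ≅ 0


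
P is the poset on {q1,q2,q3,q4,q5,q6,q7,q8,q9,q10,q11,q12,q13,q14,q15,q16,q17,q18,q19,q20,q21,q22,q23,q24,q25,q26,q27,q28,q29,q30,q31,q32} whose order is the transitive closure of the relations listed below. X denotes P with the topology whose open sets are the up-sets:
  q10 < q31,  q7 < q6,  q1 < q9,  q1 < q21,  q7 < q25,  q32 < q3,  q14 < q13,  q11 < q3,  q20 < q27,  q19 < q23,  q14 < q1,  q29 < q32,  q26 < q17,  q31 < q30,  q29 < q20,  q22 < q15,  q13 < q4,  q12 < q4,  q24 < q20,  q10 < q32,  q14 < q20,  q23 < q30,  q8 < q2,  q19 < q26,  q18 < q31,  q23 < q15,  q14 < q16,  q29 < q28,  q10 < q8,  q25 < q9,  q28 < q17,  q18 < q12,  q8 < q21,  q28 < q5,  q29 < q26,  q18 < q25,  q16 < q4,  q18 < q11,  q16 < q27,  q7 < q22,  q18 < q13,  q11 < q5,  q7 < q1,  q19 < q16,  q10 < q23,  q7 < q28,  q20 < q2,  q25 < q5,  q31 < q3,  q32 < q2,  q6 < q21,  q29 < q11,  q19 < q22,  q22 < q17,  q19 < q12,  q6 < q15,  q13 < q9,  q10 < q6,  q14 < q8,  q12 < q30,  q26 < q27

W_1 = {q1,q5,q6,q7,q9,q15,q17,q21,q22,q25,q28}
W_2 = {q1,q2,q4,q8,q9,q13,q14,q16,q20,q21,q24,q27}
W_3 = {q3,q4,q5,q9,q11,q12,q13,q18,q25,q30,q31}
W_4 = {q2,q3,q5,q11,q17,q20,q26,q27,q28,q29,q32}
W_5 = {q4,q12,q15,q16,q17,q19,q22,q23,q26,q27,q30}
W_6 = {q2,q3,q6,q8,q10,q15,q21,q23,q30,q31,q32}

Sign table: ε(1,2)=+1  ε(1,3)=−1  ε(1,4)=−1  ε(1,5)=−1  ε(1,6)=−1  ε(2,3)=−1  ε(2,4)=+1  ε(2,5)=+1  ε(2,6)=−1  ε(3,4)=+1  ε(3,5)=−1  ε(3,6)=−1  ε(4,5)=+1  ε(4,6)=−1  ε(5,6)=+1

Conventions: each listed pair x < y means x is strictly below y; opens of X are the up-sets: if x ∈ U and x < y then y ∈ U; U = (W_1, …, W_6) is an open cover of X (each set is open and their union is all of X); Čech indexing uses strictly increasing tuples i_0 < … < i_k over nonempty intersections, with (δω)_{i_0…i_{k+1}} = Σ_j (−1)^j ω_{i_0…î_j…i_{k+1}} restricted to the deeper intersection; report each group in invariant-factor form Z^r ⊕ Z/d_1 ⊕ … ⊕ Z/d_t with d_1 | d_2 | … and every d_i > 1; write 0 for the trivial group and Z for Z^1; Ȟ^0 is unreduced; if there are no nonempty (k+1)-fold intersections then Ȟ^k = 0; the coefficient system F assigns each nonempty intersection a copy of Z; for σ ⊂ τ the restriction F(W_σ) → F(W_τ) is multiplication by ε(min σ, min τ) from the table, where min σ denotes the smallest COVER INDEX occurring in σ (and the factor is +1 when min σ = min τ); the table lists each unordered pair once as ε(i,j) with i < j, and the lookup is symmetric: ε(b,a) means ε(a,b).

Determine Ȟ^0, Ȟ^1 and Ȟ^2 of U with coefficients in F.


nerve simplices:
  W12={q1,q9,q21} W13={q5,q9,q25} W14={q5,q17,q28} W15={q15,q17,q22} W16={q6,q15,q21} W23={q4,q9,q13} W24={q2,q20,q27} W25={q4,q16,q27} W26={q2,q8,q21} W34={q3,q5,q11} W35={q4,q12,q30} W36={q3,q30,q31} W45={q17,q26,q27} W46={q2,q3,q32} W56={q15,q23,q30}
  W123={q9} W126={q21} W134={q5} W145={q17} W156={q15} W235={q4} W245={q27} W246={q2} W346={q3} W356={q30}
C dims 6,15,10; δ0: rk 6, SNF 1^5·2; δ1: rk 9, SNF 1^9
degree 0: 6−6−0 = 0 → Ȟ^0 ≅ 0
degree 1: 15−9−6 = 0 plus torsion [2] → Ȟ^1 ≅ Z/2
degree 2: 10−0−9 = 1 → Ȟ^2 ≅ Z

Ȟ^0 ≅ 0, Ȟ^1 ≅ Z/2, Ȟ^2 ≅ Z


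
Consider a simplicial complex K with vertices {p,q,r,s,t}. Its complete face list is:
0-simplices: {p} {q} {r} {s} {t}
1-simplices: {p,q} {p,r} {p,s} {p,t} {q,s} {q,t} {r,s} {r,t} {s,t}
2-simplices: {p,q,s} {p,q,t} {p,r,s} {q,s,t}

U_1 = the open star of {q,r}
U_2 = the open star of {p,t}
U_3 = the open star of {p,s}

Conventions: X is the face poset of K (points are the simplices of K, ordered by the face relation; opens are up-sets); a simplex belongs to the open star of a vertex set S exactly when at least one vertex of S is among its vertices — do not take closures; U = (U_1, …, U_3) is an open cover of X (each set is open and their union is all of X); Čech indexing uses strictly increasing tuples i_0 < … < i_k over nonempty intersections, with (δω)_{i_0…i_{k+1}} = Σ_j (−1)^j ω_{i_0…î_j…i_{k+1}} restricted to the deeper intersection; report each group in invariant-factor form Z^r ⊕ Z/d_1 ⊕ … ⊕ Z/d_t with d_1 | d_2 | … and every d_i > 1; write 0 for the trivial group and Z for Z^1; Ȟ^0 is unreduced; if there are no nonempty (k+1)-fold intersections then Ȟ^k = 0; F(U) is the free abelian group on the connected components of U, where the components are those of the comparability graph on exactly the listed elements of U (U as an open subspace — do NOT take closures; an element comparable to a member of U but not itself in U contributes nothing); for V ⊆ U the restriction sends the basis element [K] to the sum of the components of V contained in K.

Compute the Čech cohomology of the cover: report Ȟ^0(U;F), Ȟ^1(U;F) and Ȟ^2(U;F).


Ȟ^0 ≅ Z,  Ȟ^1 ≅ Z,  Ȟ^2 ≅ 0

nerve of the cover:
  U1={{q},{r},{p,q},{p,r},{q,s},{q,t},{r,s},{r,t},{p,q,s},{p,q,t},{p,r,s},{q,s,t}} U2={{p},{t},{p,q},{p,r},{p,s},{p,t},{q,t},{r,t},{s,t},{p,q,s},{p,q,t},{p,r,s},{q,s,t}} U3={{p},{s},{p,q},{p,r},{p,s},{p,t},{q,s},{r,s},{s,t},{p,q,s},{p,q,t},{p,r,s},{q,s,t}}
  U12={{p,q},{p,r},{q,t},{r,t},{p,q,s},{p,q,t},{p,r,s},{q,s,t}} U13={{p,q},{p,r},{q,s},{r,s},{p,q,s},{p,q,t},{p,r,s},{q,s,t}} U23={{p},{p,q},{p,r},{p,s},{p,t},{s,t},{p,q,s},{p,q,t},{p,r,s},{q,s,t}}
  U123={{p,q},{p,r},{p,q,s},{p,q,t},{p,r,s},{q,s,t}}
components per intersection:
  U1: {{q},{p,q},{q,s},{q,t},{p,q,s},{p,q,t},{q,s,t}} {{r},{p,r},{r,s},{r,t},{p,r,s}}
  U2: {{p},{t},{p,q},{p,r},{p,s},{p,t},{q,t},{r,t},{s,t},{p,q,s},{p,q,t},{p,r,s},{q,s,t}}
  U3: {{p},{s},{p,q},{p,r},{p,s},{p,t},{q,s},{r,s},{s,t},{p,q,s},{p,q,t},{p,r,s},{q,s,t}}
  U12: {{p,q},{q,t},{p,q,s},{p,q,t},{q,s,t}} {{p,r},{p,r,s}} {{r,t}}
  U13: {{p,q},{q,s},{p,q,s},{p,q,t},{q,s,t}} {{p,r},{r,s},{p,r,s}}
  U23: {{p},{p,q},{p,r},{p,s},{p,t},{p,q,s},{p,q,t},{p,r,s}} {{s,t},{q,s,t}}
  U123: {{p,q},{p,q,s},{p,q,t}} {{p,r},{p,r,s}} {{q,s,t}}
C dims 4,7,3; δ0: rk 3, SNF 1^3; δ1: rk 3, SNF 1^3
Ȟ^0 = (4 − 3) − 0 = 1, so Ȟ^0 ≅ Z
Ȟ^1 = (7 − 3) − 3 = 1, so Ȟ^1 ≅ Z
Ȟ^2 = (3 − 0) − 3 = 0, so Ȟ^2 ≅ 0


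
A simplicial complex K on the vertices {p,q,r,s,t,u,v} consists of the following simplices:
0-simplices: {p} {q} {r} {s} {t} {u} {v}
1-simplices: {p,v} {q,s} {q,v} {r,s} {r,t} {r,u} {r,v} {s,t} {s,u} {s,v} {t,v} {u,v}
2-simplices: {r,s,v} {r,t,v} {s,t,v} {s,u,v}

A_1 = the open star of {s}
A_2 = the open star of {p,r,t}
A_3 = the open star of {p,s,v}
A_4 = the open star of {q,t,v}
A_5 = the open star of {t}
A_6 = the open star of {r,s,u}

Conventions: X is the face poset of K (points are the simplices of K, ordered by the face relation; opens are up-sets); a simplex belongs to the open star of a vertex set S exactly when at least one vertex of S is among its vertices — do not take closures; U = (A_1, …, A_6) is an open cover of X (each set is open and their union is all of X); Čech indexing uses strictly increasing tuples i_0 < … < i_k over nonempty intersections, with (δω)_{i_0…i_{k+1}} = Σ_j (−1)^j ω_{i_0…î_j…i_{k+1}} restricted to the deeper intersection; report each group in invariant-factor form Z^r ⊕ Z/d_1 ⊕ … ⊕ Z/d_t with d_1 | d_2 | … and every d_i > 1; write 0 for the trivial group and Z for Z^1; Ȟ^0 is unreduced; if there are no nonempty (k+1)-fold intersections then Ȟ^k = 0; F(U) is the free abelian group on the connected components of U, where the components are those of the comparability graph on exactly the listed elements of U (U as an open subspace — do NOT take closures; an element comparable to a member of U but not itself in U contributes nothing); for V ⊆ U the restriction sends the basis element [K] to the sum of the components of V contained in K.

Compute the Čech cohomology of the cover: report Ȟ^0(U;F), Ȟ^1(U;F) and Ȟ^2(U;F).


nerve simplices:
  A1={{s},{q,s},{r,s},{s,t},{s,u},{s,v},{r,s,v},{s,t,v},{s,u,v}} A2={{p},{r},{t},{p,v},{r,s},{r,t},{r,u},{r,v},{s,t},{t,v},{r,s,v},{r,t,v},{s,t,v}} A3={{p},{s},{v},{p,v},{q,s},{q,v},{r,s},{r,v},{s,t},{s,u},{s,v},{t,v},{u,v},{r,s,v},{r,t,v},{s,t,v},{s,u,v}} A4={{q},{t},{v},{p,v},{q,s},{q,v},{r,t},{r,v},{s,t},{s,v},{t,v},{u,v},{r,s,v},{r,t,v},{s,t,v},{s,u,v}} A5={{t},{r,t},{s,t},{t,v},{r,t,v},{s,t,v}} A6={{r},{s},{u},{q,s},{r,s},{r,t},{r,u},{r,v},{s,t},{s,u},{s,v},{u,v},{r,s,v},{r,t,v},{s,t,v},{s,u,v}}
  A12={{r,s},{s,t},{r,s,v},{s,t,v}} A13={{s},{q,s},{r,s},{s,t},{s,u},{s,v},{r,s,v},{s,t,v},{s,u,v}} A14={{q,s},{s,t},{s,v},{r,s,v},{s,t,v},{s,u,v}} A15={{s,t},{s,t,v}} A16={{s},{q,s},{r,s},{s,t},{s,u},{s,v},{r,s,v},{s,t,v},{s,u,v}} A23={{p},{p,v},{r,s},{r,v},{s,t},{t,v},{r,s,v},{r,t,v},{s,t,v}} A24={{t},{p,v},{r,t},{r,v},{s,t},{t,v},{r,s,v},{r,t,v},{s,t,v}} A25={{t},{r,t},{s,t},{t,v},{r,t,v},{s,t,v}} A26={{r},{r,s},{r,t},{r,u},{r,v},{s,t},{r,s,v},{r,t,v},{s,t,v}} A34={{v},{p,v},{q,s},{q,v},{r,v},{s,t},{s,v},{t,v},{u,v},{r,s,v},{r,t,v},{s,t,v},{s,u,v}} A35={{s,t},{t,v},{r,t,v},{s,t,v}} A36={{s},{q,s},{r,s},{r,v},{s,t},{s,u},{s,v},{u,v},{r,s,v},{r,t,v},{s,t,v},{s,u,v}} A45={{t},{r,t},{s,t},{t,v},{r,t,v},{s,t,v}} A46={{q,s},{r,t},{r,v},{s,t},{s,v},{u,v},{r,s,v},{r,t,v},{s,t,v},{s,u,v}} A56={{r,t},{s,t},{r,t,v},{s,t,v}}
  A123={{r,s},{s,t},{r,s,v},{s,t,v}} A124={{s,t},{r,s,v},{s,t,v}} A125={{s,t},{s,t,v}} A126={{r,s},{s,t},{r,s,v},{s,t,v}} A134={{q,s},{s,t},{s,v},{r,s,v},{s,t,v},{s,u,v}} A135={{s,t},{s,t,v}} A136={{s},{q,s},{r,s},{s,t},{s,u},{s,v},{r,s,v},{s,t,v},{s,u,v}} A145={{s,t},{s,t,v}} A146={{q,s},{s,t},{s,v},{r,s,v},{s,t,v},{s,u,v}} A156={{s,t},{s,t,v}} A234={{p,v},{r,v},{s,t},{t,v},{r,s,v},{r,t,v},{s,t,v}} A235={{s,t},{t,v},{r,t,v},{s,t,v}} A236={{r,s},{r,v},{s,t},{r,s,v},{r,t,v},{s,t,v}} A245={{t},{r,t},{s,t},{t,v},{r,t,v},{s,t,v}} A246={{r,t},{r,v},{s,t},{r,s,v},{r,t,v},{s,t,v}} A256={{r,t},{s,t},{r,t,v},{s,t,v}} A345={{s,t},{t,v},{r,t,v},{s,t,v}} A346={{q,s},{r,v},{s,t},{s,v},{u,v},{r,s,v},{r,t,v},{s,t,v},{s,u,v}} A356={{s,t},{r,t,v},{s,t,v}} A456={{r,t},{s,t},{r,t,v},{s,t,v}}
  A1234={{s,t},{r,s,v},{s,t,v}} A1235={{s,t},{s,t,v}} A1236={{r,s},{s,t},{r,s,v},{s,t,v}} A1245={{s,t},{s,t,v}} A1246={{s,t},{r,s,v},{s,t,v}} A1256={{s,t},{s,t,v}} A1345={{s,t},{s,t,v}} A1346={{q,s},{s,t},{s,v},{r,s,v},{s,t,v},{s,u,v}} A1356={{s,t},{s,t,v}} A1456={{s,t},{s,t,v}} A2345={{s,t},{t,v},{r,t,v},{s,t,v}} A2346={{r,v},{s,t},{r,s,v},{r,t,v},{s,t,v}} A2356={{s,t},{r,t,v},{s,t,v}} A2456={{r,t},{s,t},{r,t,v},{s,t,v}} A3456={{s,t},{r,t,v},{s,t,v}}
  A12345={{s,t},{s,t,v}} A12346={{s,t},{r,s,v},{s,t,v}} A12356={{s,t},{s,t,v}} A12456={{s,t},{s,t,v}} A13456={{s,t},{s,t,v}} A23456={{s,t},{r,t,v},{s,t,v}}
  A123456={{s,t},{s,t,v}}
components per intersection:
  A1: {{s},{q,s},{r,s},{s,t},{s,u},{s,v},{r,s,v},{s,t,v},{s,u,v}}
  A2: {{p},{p,v}} {{r},{t},{r,s},{r,t},{r,u},{r,v},{s,t},{t,v},{r,s,v},{r,t,v},{s,t,v}}
  A3: {{p},{s},{v},{p,v},{q,s},{q,v},{r,s},{r,v},{s,t},{s,u},{s,v},{t,v},{u,v},{r,s,v},{r,t,v},{s,t,v},{s,u,v}}
  A4: {{q},{t},{v},{p,v},{q,s},{q,v},{r,t},{r,v},{s,t},{s,v},{t,v},{u,v},{r,s,v},{r,t,v},{s,t,v},{s,u,v}}
  A5: {{t},{r,t},{s,t},{t,v},{r,t,v},{s,t,v}}
  A6: {{r},{s},{u},{q,s},{r,s},{r,t},{r,u},{r,v},{s,t},{s,u},{s,v},{u,v},{r,s,v},{r,t,v},{s,t,v},{s,u,v}}
  A12: {{r,s},{r,s,v}} {{s,t},{s,t,v}}
  A13: {{s},{q,s},{r,s},{s,t},{s,u},{s,v},{r,s,v},{s,t,v},{s,u,v}}
  A14: {{q,s}} {{s,t},{s,v},{r,s,v},{s,t,v},{s,u,v}}
  A15: {{s,t},{s,t,v}}
  A16: {{s},{q,s},{r,s},{s,t},{s,u},{s,v},{r,s,v},{s,t,v},{s,u,v}}
  A23: {{p},{p,v}} {{r,s},{r,v},{s,t},{t,v},{r,s,v},{r,t,v},{s,t,v}}
  A24: {{t},{r,t},{r,v},{s,t},{t,v},{r,s,v},{r,t,v},{s,t,v}} {{p,v}}
  A25: {{t},{r,t},{s,t},{t,v},{r,t,v},{s,t,v}}
  A26: {{r},{r,s},{r,t},{r,u},{r,v},{r,s,v},{r,t,v}} {{s,t},{s,t,v}}
  A34: {{v},{p,v},{q,v},{r,v},{s,t},{s,v},{t,v},{u,v},{r,s,v},{r,t,v},{s,t,v},{s,u,v}} {{q,s}}
  A35: {{s,t},{t,v},{r,t,v},{s,t,v}}
  A36: {{s},{q,s},{r,s},{r,v},{s,t},{s,u},{s,v},{u,v},{r,s,v},{r,t,v},{s,t,v},{s,u,v}}
  A45: {{t},{r,t},{s,t},{t,v},{r,t,v},{s,t,v}}
  A46: {{q,s}} {{r,t},{r,v},{s,t},{s,v},{u,v},{r,s,v},{r,t,v},{s,t,v},{s,u,v}}
  A56: {{r,t},{r,t,v}} {{s,t},{s,t,v}}
  A123: {{r,s},{r,s,v}} {{s,t},{s,t,v}}
  A124: {{s,t},{s,t,v}} {{r,s,v}}
  A125: {{s,t},{s,t,v}}
  A126: {{r,s},{r,s,v}} {{s,t},{s,t,v}}
  A134: {{q,s}} {{s,t},{s,v},{r,s,v},{s,t,v},{s,u,v}}
  A135: {{s,t},{s,t,v}}
  A136: {{s},{q,s},{r,s},{s,t},{s,u},{s,v},{r,s,v},{s,t,v},{s,u,v}}
  A145: {{s,t},{s,t,v}}
  A146: {{q,s}} {{s,t},{s,v},{r,s,v},{s,t,v},{s,u,v}}
  A156: {{s,t},{s,t,v}}
  A234: {{p,v}} {{r,v},{s,t},{t,v},{r,s,v},{r,t,v},{s,t,v}}
  A235: {{s,t},{t,v},{r,t,v},{s,t,v}}
  A236: {{r,s},{r,v},{r,s,v},{r,t,v}} {{s,t},{s,t,v}}
  A245: {{t},{r,t},{s,t},{t,v},{r,t,v},{s,t,v}}
  A246: {{r,t},{r,v},{r,s,v},{r,t,v}} {{s,t},{s,t,v}}
  A256: {{r,t},{r,t,v}} {{s,t},{s,t,v}}
  A345: {{s,t},{t,v},{r,t,v},{s,t,v}}
  A346: {{q,s}} {{r,v},{s,t},{s,v},{u,v},{r,s,v},{r,t,v},{s,t,v},{s,u,v}}
  A356: {{s,t},{s,t,v}} {{r,t,v}}
  A456: {{r,t},{r,t,v}} {{s,t},{s,t,v}}
  A1234: {{s,t},{s,t,v}} {{r,s,v}}
  A1235: {{s,t},{s,t,v}}
  A1236: {{r,s},{r,s,v}} {{s,t},{s,t,v}}
  A1245: {{s,t},{s,t,v}}
  A1246: {{s,t},{s,t,v}} {{r,s,v}}
  A1256: {{s,t},{s,t,v}}
  A1345: {{s,t},{s,t,v}}
  A1346: {{q,s}} {{s,t},{s,v},{r,s,v},{s,t,v},{s,u,v}}
  A1356: {{s,t},{s,t,v}}
  A1456: {{s,t},{s,t,v}}
  A2345: {{s,t},{t,v},{r,t,v},{s,t,v}}
  A2346: {{r,v},{r,s,v},{r,t,v}} {{s,t},{s,t,v}}
  A2356: {{s,t},{s,t,v}} {{r,t,v}}
  A2456: {{r,t},{r,t,v}} {{s,t},{s,t,v}}
  A3456: {{s,t},{s,t,v}} {{r,t,v}}
  A12345: {{s,t},{s,t,v}}
  A12346: {{s,t},{s,t,v}} {{r,s,v}}
  A12356: {{s,t},{s,t,v}}
  A12456: {{s,t},{s,t,v}}
  A13456: {{s,t},{s,t,v}}
  A23456: {{s,t},{s,t,v}} {{r,t,v}}
  A123456: {{s,t},{s,t,v}}
C dims 7,23,32,23; δ0: rk 6, SNF 1^6; δ1: rk 16, SNF 1^16; δ2: rk 16, SNF 1^16
degree 0: 7−6−0 = 1 → Ȟ^0 ≅ Z
degree 1: 23−16−6 = 1 → Ȟ^1 ≅ Z
degree 2: 32−16−16 = 0 → Ȟ^2 ≅ 0

Ȟ^0(U;F) ≅ Z, Ȟ^1(U;F) ≅ Z and Ȟ^2(U;F) ≅ 0


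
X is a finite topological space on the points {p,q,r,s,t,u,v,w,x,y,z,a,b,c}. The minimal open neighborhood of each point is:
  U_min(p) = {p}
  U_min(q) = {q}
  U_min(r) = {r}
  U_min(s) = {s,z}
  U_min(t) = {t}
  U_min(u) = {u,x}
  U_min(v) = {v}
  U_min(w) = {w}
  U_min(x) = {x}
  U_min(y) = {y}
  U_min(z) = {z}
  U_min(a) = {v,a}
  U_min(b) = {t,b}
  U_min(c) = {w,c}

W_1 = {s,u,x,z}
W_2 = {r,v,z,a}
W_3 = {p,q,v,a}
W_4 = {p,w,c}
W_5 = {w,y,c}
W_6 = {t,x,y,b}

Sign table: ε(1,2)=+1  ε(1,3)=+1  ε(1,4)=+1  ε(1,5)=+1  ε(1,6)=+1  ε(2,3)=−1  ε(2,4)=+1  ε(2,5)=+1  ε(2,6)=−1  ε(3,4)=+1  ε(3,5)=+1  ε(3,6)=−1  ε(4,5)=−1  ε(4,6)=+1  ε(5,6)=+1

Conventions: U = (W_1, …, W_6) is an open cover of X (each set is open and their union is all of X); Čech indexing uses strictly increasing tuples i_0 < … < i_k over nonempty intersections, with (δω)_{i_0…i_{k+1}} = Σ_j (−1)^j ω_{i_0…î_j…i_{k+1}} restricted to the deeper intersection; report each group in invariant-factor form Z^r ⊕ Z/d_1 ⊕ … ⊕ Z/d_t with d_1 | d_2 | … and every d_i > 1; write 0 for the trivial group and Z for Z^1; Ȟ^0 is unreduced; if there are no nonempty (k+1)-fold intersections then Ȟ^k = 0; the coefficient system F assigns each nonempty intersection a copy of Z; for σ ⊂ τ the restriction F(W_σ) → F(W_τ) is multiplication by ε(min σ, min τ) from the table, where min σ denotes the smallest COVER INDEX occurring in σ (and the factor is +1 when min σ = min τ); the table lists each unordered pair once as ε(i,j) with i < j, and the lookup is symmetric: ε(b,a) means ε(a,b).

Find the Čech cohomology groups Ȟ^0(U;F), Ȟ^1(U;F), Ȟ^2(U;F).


Ȟ^0(U;F) ≅ Z, Ȟ^1(U;F) ≅ Z, Ȟ^2(U;F) ≅ 0

nonempty intersections:
  W12={z} W16={x} W23={v,a} W34={p} W45={w,c} W56={y}
C dims 6,6; δ0: rk 5, SNF 1^5
Ȟ^0: (6−5)−0=1 ⇒ Z
Ȟ^1: (6−0)−5=1 ⇒ Z
Ȟ^2: (0−0)−0=0 ⇒ 0


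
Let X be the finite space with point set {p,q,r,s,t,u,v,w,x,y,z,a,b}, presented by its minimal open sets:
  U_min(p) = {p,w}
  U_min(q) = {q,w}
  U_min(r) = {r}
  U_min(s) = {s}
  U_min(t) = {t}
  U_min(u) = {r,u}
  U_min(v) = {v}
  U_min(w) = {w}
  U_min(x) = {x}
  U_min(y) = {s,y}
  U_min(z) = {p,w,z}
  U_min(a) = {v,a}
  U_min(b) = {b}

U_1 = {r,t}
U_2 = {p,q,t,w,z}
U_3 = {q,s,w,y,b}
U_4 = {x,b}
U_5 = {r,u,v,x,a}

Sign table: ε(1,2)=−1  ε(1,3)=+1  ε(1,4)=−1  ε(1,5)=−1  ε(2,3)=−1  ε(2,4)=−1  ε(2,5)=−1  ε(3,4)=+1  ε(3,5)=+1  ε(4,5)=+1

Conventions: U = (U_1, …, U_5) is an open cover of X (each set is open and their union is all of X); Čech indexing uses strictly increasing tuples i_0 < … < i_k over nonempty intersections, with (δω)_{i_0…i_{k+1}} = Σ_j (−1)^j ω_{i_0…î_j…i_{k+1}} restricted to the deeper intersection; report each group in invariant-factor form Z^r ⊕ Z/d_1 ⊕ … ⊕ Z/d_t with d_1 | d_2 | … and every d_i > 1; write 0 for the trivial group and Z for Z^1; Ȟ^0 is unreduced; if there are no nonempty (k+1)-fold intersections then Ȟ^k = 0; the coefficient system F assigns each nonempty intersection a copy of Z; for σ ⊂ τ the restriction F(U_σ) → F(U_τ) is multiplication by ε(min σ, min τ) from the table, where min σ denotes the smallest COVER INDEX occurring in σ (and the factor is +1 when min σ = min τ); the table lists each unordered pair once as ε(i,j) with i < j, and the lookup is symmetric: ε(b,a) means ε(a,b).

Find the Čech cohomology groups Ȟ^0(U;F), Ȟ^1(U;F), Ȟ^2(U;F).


nonempty intersections:
  U12={t} U15={r} U23={q,w} U34={b} U45={x}
C dims 5,5; δ0: rk 5, SNF 1^4·2
Ȟ^0: (5−5)−0=0 ⇒ 0
Ȟ^1: (5−0)−5=0 plus torsion [2] ⇒ Z/2
Ȟ^2: (0−0)−0=0 ⇒ 0

Ȟ^0 = 0, Ȟ^1 = Z/2 and Ȟ^2 = 0


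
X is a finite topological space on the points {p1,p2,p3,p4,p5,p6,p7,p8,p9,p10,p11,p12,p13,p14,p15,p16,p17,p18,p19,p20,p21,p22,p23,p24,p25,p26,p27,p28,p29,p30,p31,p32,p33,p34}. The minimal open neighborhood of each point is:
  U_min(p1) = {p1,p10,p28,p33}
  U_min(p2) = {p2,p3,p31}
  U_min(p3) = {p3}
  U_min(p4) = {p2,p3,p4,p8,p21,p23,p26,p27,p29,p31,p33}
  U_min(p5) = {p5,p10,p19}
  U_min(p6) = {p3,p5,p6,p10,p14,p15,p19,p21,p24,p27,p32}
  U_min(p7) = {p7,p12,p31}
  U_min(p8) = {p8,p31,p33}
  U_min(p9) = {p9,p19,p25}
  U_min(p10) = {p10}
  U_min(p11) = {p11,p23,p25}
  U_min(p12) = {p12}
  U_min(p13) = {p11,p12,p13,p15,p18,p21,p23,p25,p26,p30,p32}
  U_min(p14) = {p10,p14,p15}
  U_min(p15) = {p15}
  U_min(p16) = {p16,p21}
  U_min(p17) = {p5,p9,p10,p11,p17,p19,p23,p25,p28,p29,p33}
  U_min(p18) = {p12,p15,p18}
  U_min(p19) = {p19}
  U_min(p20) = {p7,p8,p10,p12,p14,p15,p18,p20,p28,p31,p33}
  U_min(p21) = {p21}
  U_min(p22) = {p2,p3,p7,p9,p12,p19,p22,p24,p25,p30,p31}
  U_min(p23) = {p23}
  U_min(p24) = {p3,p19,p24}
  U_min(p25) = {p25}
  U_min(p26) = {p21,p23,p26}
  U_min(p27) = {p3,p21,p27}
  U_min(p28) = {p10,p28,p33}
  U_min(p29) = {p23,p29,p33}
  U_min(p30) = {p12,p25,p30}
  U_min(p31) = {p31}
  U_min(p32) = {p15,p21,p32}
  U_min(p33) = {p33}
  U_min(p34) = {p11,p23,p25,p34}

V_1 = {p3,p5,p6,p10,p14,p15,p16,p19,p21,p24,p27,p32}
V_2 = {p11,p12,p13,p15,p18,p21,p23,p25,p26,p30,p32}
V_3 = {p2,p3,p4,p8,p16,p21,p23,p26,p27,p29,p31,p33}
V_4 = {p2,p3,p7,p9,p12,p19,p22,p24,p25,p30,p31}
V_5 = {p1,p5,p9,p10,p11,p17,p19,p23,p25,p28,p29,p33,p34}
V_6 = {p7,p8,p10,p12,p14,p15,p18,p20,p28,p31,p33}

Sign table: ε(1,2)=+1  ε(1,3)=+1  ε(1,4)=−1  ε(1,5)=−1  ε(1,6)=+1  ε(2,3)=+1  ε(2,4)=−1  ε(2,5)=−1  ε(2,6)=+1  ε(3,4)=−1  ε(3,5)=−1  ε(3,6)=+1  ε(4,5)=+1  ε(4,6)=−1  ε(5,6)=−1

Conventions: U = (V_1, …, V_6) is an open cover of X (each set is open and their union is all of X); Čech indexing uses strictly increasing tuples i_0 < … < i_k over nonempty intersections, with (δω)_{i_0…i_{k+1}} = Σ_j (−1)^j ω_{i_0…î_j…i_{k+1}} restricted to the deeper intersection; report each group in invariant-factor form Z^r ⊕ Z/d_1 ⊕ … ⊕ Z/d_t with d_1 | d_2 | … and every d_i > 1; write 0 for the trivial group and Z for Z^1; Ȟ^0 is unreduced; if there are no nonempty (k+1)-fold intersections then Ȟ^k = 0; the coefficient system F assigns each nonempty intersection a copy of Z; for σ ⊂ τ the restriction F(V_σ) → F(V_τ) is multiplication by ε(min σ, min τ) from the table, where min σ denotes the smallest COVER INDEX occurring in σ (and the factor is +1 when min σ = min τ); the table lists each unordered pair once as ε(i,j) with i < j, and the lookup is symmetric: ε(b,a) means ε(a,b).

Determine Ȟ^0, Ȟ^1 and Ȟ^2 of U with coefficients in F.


Ȟ^0 ≅ Z; Ȟ^1 ≅ 0; Ȟ^2 ≅ Z/2

nonempty overlaps:
  V12={p15,p21,p32} V13={p3,p16,p21,p27} V14={p3,p19,p24} V15={p5,p10,p19} V16={p10,p14,p15} V23={p21,p23,p26} V24={p12,p25,p30} V25={p11,p23,p25} V26={p12,p15,p18} V34={p2,p3,p31} V35={p23,p29,p33} V36={p8,p31,p33} V45={p9,p19,p25} V46={p7,p12,p31} V56={p10,p28,p33}
  V123={p21} V126={p15} V134={p3} V145={p19} V156={p10} V235={p23} V245={p25} V246={p12} V346={p31} V356={p33}
C dims 6,15,10; δ0: rk 5, SNF 1^5; δ1: rk 10, SNF 1^9·2
degree 0: 6−5−0 = 1 → Ȟ^0 ≅ Z
degree 1: 15−10−5 = 0 → Ȟ^1 ≅ 0
degree 2: 10−0−10 = 0 plus torsion [2] → Ȟ^2 ≅ Z/2


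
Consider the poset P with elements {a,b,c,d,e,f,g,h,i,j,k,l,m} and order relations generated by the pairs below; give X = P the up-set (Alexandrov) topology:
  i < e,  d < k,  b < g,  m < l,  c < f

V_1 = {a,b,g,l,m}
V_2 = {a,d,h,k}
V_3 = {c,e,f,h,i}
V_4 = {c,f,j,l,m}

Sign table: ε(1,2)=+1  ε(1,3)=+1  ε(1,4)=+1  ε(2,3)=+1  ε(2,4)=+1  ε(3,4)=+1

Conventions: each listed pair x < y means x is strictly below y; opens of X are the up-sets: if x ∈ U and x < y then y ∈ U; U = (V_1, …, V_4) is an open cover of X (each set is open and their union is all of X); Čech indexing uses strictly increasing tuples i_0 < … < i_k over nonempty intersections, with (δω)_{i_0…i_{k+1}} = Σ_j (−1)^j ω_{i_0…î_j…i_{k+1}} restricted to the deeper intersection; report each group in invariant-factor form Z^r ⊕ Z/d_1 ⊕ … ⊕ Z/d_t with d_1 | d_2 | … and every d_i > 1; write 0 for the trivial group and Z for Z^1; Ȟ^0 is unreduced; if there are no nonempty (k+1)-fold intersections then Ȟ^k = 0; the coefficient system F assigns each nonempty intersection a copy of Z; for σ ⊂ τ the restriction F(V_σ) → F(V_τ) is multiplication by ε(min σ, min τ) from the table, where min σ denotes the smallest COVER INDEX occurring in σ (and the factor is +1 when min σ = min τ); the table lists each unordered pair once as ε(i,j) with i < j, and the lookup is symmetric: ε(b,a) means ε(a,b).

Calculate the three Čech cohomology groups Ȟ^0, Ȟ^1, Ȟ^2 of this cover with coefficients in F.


Ȟ^0(U;F) ≅ Z, Ȟ^1(U;F) ≅ Z and Ȟ^2(U;F) ≅ 0

cover nerve:
  V12={a} V14={l,m} V23={h} V34={c,f}
C dims 4,4; δ0: rk 3, SNF 1^3
Ȟ^0: (4−3)−0=1 ⇒ Z
Ȟ^1: (4−0)−3=1 ⇒ Z
Ȟ^2: (0−0)−0=0 ⇒ 0


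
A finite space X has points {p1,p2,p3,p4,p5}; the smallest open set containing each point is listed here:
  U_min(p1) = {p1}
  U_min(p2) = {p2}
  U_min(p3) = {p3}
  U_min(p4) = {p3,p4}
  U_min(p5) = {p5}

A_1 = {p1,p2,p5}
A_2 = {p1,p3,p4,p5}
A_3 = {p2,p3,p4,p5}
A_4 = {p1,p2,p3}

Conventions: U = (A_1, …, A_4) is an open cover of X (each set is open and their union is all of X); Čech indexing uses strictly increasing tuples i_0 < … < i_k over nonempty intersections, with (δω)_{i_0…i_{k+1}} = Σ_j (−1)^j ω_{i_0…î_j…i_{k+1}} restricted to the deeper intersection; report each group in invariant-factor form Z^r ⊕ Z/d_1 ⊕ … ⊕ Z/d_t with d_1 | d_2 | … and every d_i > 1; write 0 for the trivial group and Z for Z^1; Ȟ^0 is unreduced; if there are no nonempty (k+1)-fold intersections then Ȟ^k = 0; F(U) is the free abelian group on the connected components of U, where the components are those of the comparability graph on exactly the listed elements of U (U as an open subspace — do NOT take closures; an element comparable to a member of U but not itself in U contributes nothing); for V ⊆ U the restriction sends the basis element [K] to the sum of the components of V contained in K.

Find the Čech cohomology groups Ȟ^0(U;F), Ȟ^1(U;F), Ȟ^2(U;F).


nerve simplices:
  A12={p1,p5} A13={p2,p5} A14={p1,p2} A23={p3,p4,p5} A24={p1,p3} A34={p2,p3}
  A123={p5} A124={p1} A134={p2} A234={p3}
components per intersection:
  A1: {p1} {p2} {p5}
  A2: {p1} {p3,p4} {p5}
  A3: {p2} {p3,p4} {p5}
  A4: {p1} {p2} {p3}
  A12: {p1} {p5}
  A13: {p2} {p5}
  A14: {p1} {p2}
  A23: {p3,p4} {p5}
  A24: {p1} {p3}
  A34: {p2} {p3}
  A123: {p5}
  A124: {p1}
  A134: {p2}
  A234: {p3}
C dims 12,12,4; δ0: rk 8, SNF 1^8; δ1: rk 4, SNF 1^4
degree 0: 12−8−0 = 4 → Ȟ^0 ≅ Z^4
degree 1: 12−4−8 = 0 → Ȟ^1 ≅ 0
degree 2: 4−0−4 = 0 → Ȟ^2 ≅ 0

Ȟ^0(U;F) ≅ Z^4, Ȟ^1(U;F) ≅ 0 and Ȟ^2(U;F) ≅ 0


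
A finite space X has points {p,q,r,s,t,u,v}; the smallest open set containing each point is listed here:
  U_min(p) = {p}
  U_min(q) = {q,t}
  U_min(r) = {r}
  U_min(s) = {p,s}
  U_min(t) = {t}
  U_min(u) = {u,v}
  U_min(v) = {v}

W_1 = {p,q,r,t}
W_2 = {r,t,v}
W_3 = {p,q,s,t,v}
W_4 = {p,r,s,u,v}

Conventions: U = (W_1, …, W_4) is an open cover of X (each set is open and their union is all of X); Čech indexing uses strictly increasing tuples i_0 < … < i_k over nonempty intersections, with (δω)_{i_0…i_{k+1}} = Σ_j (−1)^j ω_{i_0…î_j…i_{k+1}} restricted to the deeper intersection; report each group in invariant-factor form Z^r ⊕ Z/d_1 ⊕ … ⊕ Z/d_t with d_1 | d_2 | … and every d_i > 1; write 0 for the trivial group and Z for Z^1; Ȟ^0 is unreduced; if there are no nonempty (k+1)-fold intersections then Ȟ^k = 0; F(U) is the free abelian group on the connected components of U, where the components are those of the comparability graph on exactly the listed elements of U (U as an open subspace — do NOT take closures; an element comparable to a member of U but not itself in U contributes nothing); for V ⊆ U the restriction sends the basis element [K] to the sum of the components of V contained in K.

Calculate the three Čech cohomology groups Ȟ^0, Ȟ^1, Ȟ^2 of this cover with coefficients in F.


Ȟ^0 = Z^4, Ȟ^1 = 0, Ȟ^2 = 0

nonempty overlaps:
  W12={r,t} W13={p,q,t} W14={p,r} W23={t,v} W24={r,v} W34={p,s,v}
  W123={t} W124={r} W134={p} W234={v}
components per intersection:
  W1: {p} {q,t} {r}
  W2: {r} {t} {v}
  W3: {p,s} {q,t} {v}
  W4: {p,s} {r} {u,v}
  W12: {r} {t}
  W13: {p} {q,t}
  W14: {p} {r}
  W23: {t} {v}
  W24: {r} {v}
  W34: {p,s} {v}
  W123: {t}
  W124: {r}
  W134: {p}
  W234: {v}
C dims 12,12,4; δ0: rk 8, SNF 1^8; δ1: rk 4, SNF 1^4
degree 0: 12−8−0 = 4 → Ȟ^0 ≅ Z^4
degree 1: 12−4−8 = 0 → Ȟ^1 ≅ 0
degree 2: 4−0−4 = 0 → Ȟ^2 ≅ 0


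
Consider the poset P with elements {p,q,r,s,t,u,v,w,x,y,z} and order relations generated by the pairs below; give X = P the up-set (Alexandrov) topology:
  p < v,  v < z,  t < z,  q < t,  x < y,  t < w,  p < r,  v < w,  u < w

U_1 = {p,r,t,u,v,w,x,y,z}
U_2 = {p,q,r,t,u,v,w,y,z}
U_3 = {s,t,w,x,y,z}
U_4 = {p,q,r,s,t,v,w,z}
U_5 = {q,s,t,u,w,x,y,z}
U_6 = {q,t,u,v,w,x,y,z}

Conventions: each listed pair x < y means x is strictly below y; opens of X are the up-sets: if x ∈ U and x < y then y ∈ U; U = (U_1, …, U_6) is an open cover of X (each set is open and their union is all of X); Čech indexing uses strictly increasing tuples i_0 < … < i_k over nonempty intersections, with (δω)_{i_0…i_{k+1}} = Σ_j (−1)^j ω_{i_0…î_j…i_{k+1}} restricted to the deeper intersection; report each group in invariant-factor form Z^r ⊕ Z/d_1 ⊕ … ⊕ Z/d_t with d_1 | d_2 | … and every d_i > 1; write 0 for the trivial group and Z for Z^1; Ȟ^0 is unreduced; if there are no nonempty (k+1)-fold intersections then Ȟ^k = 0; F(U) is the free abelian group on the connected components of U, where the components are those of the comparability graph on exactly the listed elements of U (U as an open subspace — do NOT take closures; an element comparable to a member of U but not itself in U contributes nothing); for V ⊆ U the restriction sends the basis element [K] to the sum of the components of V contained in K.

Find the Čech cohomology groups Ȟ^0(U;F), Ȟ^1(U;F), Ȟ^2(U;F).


Ȟ^0 = Z^3, Ȟ^1 = 0 and Ȟ^2 = 0

nerve simplices:
  U12={p,r,t,u,v,w,y,z} U13={t,w,x,y,z} U14={p,r,t,v,w,z} U15={t,u,w,x,y,z} U16={t,u,v,w,x,y,z} U23={t,w,y,z} U24={p,q,r,t,v,w,z} U25={q,t,u,w,y,z} U26={q,t,u,v,w,y,z} U34={s,t,w,z} U35={s,t,w,x,y,z} U36={t,w,x,y,z} U45={q,s,t,w,z} U46={q,t,v,w,z} U56={q,t,u,w,x,y,z}
  U123={t,w,y,z} U124={p,r,t,v,w,z} U125={t,u,w,y,z} U126={t,u,v,w,y,z} U134={t,w,z} U135={t,w,x,y,z} U136={t,w,x,y,z} U145={t,w,z} U146={t,v,w,z} U156={t,u,w,x,y,z} U234={t,w,z} U235={t,w,y,z} U236={t,w,y,z} U245={q,t,w,z} U246={q,t,v,w,z} U256={q,t,u,w,y,z} U345={s,t,w,z} U346={t,w,z} U356={t,w,x,y,z} U456={q,t,w,z}
  U1234={t,w,z} U1235={t,w,y,z} U1236={t,w,y,z} U1245={t,w,z} U1246={t,v,w,z} U1256={t,u,w,y,z} U1345={t,w,z} U1346={t,w,z} U1356={t,w,x,y,z} U1456={t,w,z} U2345={t,w,z} U2346={t,w,z} U2356={t,w,y,z} U2456={q,t,w,z} U3456={t,w,z}
  U12345={t,w,z} U12346={t,w,z} U12356={t,w,y,z} U12456={t,w,z} U13456={t,w,z} U23456={t,w,z}
  U123456={t,w,z}
components per intersection:
  U1: {p,r,t,u,v,w,z} {x,y}
  U2: {p,q,r,t,u,v,w,z} {y}
  U3: {s} {t,w,z} {x,y}
  U4: {p,q,r,t,v,w,z} {s}
  U5: {q,t,u,w,z} {s} {x,y}
  U6: {q,t,u,v,w,z} {x,y}
  U12: {p,r,t,u,v,w,z} {y}
  U13: {t,w,z} {x,y}
  U14: {p,r,t,v,w,z}
  U15: {t,u,w,z} {x,y}
  U16: {t,u,v,w,z} {x,y}
  U23: {t,w,z} {y}
  U24: {p,q,r,t,v,w,z}
  U25: {q,t,u,w,z} {y}
  U26: {q,t,u,v,w,z} {y}
  U34: {s} {t,w,z}
  U35: {s} {t,w,z} {x,y}
  U36: {t,w,z} {x,y}
  U45: {q,t,w,z} {s}
  U46: {q,t,v,w,z}
  U56: {q,t,u,w,z} {x,y}
  U123: {t,w,z} {y}
  U124: {p,r,t,v,w,z}
  U125: {t,u,w,z} {y}
  U126: {t,u,v,w,z} {y}
  U134: {t,w,z}
  U135: {t,w,z} {x,y}
  U136: {t,w,z} {x,y}
  U145: {t,w,z}
  U146: {t,v,w,z}
  U156: {t,u,w,z} {x,y}
  U234: {t,w,z}
  U235: {t,w,z} {y}
  U236: {t,w,z} {y}
  U245: {q,t,w,z}
  U246: {q,t,v,w,z}
  U256: {q,t,u,w,z} {y}
  U345: {s} {t,w,z}
  U346: {t,w,z}
  U356: {t,w,z} {x,y}
  U456: {q,t,w,z}
  U1234: {t,w,z}
  U1235: {t,w,z} {y}
  U1236: {t,w,z} {y}
  U1245: {t,w,z}
  U1246: {t,v,w,z}
  U1256: {t,u,w,z} {y}
  U1345: {t,w,z}
  U1346: {t,w,z}
  U1356: {t,w,z} {x,y}
  U1456: {t,w,z}
  U2345: {t,w,z}
  U2346: {t,w,z}
  U2356: {t,w,z} {y}
  U2456: {q,t,w,z}
  U3456: {t,w,z}
  U12345: {t,w,z}
  U12346: {t,w,z}
  U12356: {t,w,z} {y}
  U12456: {t,w,z}
  U13456: {t,w,z}
  U23456: {t,w,z}
  U123456: {t,w,z}
C dims 14,28,31,20; δ0: rk 11, SNF 1^11; δ1: rk 17, SNF 1^17; δ2: rk 14, SNF 1^14
degree 0: 14−11−0 = 3 → Ȟ^0 ≅ Z^3
degree 1: 28−17−11 = 0 → Ȟ^1 ≅ 0
degree 2: 31−14−17 = 0 → Ȟ^2 ≅ 0
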